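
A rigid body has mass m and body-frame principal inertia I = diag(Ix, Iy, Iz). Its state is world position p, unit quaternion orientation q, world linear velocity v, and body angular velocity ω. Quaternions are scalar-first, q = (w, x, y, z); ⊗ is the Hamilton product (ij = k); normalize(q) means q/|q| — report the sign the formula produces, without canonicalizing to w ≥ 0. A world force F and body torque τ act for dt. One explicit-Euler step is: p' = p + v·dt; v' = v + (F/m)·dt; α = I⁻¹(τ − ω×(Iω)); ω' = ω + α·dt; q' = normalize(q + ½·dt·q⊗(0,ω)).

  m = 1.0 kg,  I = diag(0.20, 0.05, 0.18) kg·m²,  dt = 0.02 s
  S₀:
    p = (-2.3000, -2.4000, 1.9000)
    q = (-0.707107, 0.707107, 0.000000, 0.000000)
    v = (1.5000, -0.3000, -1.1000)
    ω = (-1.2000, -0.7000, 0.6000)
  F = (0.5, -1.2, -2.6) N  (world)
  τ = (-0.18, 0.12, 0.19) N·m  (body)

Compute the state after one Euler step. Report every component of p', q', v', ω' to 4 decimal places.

p' = (-2.2700, -2.4060, 1.8780)
q' = (-0.6985, 0.7155, 0.0007, -0.0092)
v' = (1.5100, -0.3240, -1.1520)
ω' = (-1.2125, -0.6462, 0.6351)

gyro term ω×Iω = (-0.0546, -0.0144, -0.1260)
angular accel α = (-0.6270, 2.6880, 1.7556)
ω' = ω + α·dt = (-1.2125, -0.6462, 0.6351)
2q̇ = q⊗(0,ω) = (0.8485284, 0.8485284, 0.0707107, -0.9192391)
q' = normalize(q + ½dt·q⊗(0,ω)) = (-0.6985, 0.7155, 0.0007, -0.0092)
new position p' = (-2.2700, -2.4060, 1.8780)
v' = v + a·dt = (1.5100, -0.3240, -1.1520)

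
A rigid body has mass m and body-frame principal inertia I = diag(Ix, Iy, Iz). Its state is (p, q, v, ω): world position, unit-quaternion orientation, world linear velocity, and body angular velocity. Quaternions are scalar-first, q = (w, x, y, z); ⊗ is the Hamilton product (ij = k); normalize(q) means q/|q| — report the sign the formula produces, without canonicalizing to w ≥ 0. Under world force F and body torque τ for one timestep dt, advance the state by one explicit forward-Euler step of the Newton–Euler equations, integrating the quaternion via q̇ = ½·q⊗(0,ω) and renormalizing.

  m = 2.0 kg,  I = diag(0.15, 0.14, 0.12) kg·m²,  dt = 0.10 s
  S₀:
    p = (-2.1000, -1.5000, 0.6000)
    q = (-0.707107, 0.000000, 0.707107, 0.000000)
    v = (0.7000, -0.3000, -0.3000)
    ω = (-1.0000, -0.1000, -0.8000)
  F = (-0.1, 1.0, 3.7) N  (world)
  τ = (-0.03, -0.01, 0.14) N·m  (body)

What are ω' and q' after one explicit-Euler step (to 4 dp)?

gyro term ω×Iω = (-0.0016, 0.0240, -0.0010)
(τ − ω×Iω)/I = (-0.1893, -0.2429, 1.1750)
new body rate ω' = (-1.0189, -0.1243, -0.6825)
2q̇ = q⊗(0,ω) = (0.0707107, 0.1414214, 0.0707107, 1.2727926)
updated quaternion q' = (-0.7021, 0.0071, 0.7092, 0.0635)

ω' = (-1.0189, -0.1243, -0.6825)
q' = (-0.7021, 0.0071, 0.7092, 0.0635)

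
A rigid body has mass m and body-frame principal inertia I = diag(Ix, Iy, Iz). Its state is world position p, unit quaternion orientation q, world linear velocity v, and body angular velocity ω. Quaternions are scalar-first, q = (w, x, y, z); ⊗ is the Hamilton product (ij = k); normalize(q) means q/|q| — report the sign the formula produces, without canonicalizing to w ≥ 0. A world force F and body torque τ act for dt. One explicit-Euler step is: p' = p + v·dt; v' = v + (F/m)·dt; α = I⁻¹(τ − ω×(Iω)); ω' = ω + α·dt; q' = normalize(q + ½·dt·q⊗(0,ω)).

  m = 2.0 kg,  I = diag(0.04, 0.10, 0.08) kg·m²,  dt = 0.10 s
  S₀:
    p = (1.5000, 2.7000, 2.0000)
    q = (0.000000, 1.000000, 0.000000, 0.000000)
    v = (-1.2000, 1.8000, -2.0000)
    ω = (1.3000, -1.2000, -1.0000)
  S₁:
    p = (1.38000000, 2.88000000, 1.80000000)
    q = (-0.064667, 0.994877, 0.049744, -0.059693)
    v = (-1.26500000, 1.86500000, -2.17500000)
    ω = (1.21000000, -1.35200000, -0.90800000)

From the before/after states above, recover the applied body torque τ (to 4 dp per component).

ω₁ − ω₀ = (-0.09000000, -0.15200000, 0.09200000)
gyro term ω₀×Iω₀ = (-0.0240, 0.0520, -0.0936)
τ = I·(Δω/dt) + ω₀×(Iω₀) = (-0.0600, -0.1000, -0.0200)

τ = (-0.0600, -0.1000, -0.0200)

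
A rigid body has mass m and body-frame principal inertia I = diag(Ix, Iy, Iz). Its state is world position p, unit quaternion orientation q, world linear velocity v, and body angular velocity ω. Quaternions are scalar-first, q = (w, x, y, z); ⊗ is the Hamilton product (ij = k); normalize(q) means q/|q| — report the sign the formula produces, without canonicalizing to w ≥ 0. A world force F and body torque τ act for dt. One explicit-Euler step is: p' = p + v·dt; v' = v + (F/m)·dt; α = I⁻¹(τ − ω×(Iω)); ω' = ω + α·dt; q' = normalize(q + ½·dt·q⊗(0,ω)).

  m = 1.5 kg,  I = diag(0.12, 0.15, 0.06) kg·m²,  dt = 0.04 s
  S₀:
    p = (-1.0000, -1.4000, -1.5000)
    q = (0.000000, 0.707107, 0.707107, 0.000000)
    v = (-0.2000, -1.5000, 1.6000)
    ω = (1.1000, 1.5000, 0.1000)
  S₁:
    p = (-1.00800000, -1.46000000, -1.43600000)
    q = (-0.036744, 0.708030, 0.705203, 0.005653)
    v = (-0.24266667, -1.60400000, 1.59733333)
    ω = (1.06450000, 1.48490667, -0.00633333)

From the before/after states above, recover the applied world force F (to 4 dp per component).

F = (-1.6000, -3.9000, -0.1000)

Δv = v₁−v₀ = (-0.04266667, -0.10400000, -0.00266667)
F = m·Δv/dt = (-1.6000, -3.9000, -0.1000)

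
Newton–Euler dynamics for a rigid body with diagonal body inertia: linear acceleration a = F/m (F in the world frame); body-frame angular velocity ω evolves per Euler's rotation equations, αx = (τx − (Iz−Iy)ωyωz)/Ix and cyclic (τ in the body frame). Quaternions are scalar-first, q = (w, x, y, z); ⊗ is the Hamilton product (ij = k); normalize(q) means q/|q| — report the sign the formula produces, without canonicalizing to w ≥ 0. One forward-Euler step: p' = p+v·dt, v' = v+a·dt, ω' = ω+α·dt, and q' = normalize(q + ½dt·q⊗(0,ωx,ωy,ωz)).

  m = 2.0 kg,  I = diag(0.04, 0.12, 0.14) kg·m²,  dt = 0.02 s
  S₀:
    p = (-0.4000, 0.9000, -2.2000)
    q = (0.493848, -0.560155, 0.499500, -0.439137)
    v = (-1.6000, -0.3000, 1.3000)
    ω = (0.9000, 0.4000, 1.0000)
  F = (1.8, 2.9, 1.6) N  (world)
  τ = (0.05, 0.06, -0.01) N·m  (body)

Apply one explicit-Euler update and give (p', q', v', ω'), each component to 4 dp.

linear accel F/m = (0.9000, 1.4500, 0.8000)
new position p' = (-0.4320, 0.8940, -2.1740)
v' = v + a·dt = (-1.5820, -0.2710, 1.3160)
gyro term ω×Iω = (0.0080, -0.0900, 0.0288)
angular accel α = (1.0500, 1.2500, -0.2771)
new body rate ω' = (0.9210, 0.4250, 0.9945)
Hamilton product q⊗(0,ω) = (0.7434765, 1.1196180, 0.3624709, -0.1797640)
q + ½dt·q⊗(0,ω), renormalized = (0.5012, -0.5489, 0.5031, -0.4409)

p' = (-0.4320, 0.8940, -2.1740)
q' = (0.5012, -0.5489, 0.5031, -0.4409)
v' = (-1.5820, -0.2710, 1.3160)
ω' = (0.9210, 0.4250, 0.9945)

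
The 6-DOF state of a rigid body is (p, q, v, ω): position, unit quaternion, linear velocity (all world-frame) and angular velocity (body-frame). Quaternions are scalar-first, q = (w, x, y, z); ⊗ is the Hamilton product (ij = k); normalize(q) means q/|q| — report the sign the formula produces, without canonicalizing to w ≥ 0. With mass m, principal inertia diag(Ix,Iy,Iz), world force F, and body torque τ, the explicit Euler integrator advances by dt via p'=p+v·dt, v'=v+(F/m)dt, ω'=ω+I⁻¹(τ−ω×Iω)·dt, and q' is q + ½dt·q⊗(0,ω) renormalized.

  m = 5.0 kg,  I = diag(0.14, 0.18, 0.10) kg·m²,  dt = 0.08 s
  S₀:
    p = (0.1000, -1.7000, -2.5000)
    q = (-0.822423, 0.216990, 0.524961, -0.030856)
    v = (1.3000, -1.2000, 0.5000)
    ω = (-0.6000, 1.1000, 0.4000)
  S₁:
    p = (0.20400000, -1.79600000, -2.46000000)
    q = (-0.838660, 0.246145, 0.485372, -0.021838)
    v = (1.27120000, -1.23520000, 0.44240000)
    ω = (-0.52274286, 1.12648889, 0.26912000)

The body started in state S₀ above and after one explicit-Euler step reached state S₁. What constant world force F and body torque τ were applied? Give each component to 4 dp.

velocity change Δv = (-0.02880000, -0.03520000, -0.05760000)
m·(v₁−v₀)/dt = (-1.8000, -2.2000, -3.6000)
Δω = ω₁−ω₀ = (0.07725714, 0.02648889, -0.13088000)
precession coupling = (-0.0352, -0.0096, -0.0264)
applied torque τ = (0.1000, 0.0500, -0.1900)

F = (-1.8000, -2.2000, -3.6000)
τ = (0.1000, 0.0500, -0.1900)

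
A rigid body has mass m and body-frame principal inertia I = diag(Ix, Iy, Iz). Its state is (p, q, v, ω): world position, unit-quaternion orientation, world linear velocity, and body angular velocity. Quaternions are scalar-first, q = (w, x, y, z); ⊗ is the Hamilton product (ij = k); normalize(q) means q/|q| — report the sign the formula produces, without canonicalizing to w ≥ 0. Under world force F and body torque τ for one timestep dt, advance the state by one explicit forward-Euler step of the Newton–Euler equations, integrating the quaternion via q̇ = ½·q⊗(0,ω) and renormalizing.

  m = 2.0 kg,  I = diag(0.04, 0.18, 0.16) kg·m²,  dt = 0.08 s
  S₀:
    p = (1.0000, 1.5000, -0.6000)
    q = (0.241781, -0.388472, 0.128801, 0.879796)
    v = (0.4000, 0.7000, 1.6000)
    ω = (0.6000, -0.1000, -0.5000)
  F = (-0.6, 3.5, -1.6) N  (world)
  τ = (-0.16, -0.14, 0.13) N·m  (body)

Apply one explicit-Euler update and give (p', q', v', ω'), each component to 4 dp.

ω×(Iω) gyroscopic = (-0.0010, 0.0360, -0.0084)
(τ − ω×Iω)/I = (-3.9750, -0.9778, 0.8650)
new body rate ω' = (0.2820, -0.1782, -0.4308)
2q̇ = q⊗(0,ω) = (0.6858613, 0.1686477, 0.3094635, -0.1593239)
q + ½dt·q⊗(0,ω), renormalized = (0.2691, -0.3815, 0.1411, 0.8730)
new position p' = (1.0320, 1.5560, -0.4720)
new velocity v' = (0.3760, 0.8400, 1.5360)

p' = (1.0320, 1.5560, -0.4720)
q' = (0.2691, -0.3815, 0.1411, 0.8730)
v' = (0.3760, 0.8400, 1.5360)
ω' = (0.2820, -0.1782, -0.4308)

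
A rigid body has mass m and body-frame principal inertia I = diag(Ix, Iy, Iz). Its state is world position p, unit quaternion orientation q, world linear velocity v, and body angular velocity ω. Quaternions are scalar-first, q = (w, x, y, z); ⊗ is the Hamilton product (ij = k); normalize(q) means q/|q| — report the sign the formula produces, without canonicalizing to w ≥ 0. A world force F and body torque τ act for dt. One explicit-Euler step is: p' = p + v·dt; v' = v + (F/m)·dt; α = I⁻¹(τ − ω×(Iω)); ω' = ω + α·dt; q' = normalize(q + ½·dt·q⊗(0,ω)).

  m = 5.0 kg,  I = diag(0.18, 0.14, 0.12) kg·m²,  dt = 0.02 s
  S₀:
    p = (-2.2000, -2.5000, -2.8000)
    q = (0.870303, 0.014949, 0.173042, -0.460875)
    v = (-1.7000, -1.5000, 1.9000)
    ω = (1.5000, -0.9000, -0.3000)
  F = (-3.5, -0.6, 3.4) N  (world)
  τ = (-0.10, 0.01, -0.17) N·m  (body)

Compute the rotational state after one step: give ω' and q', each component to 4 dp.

α = I⁻¹(τ − ω×Iω) = (-0.5256, 0.2643, -1.8667)
ω + α·dt = (1.4895, -0.8947, -0.3373)
2q̇ = q⊗(0,ω) = (-0.0049482, 0.8387544, -1.4701005, -0.5341080)
q' = normalize(q + ½dt·q⊗(0,ω)) = (0.8701, 0.0233, 0.1583, -0.4661)

ω' = (1.4895, -0.8947, -0.3373)
q' = (0.8701, 0.0233, 0.1583, -0.4661)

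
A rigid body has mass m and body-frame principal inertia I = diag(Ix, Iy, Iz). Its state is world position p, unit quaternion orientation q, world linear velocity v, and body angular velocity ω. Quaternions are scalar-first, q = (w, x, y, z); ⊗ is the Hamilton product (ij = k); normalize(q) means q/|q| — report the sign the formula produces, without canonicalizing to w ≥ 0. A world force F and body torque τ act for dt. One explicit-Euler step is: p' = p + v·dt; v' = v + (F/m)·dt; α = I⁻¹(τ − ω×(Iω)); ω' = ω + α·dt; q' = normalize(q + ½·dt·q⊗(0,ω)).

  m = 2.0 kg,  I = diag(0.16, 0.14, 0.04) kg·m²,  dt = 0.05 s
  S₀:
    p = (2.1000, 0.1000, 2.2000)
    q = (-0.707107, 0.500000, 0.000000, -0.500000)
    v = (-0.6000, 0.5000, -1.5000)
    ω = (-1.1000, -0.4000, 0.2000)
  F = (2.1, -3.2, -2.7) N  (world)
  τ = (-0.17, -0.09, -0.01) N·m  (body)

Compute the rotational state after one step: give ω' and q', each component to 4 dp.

α = I⁻¹(τ − ω×Iω) = (-1.1125, -0.4543, -0.0300)
ω + α·dt = (-1.1556, -0.4227, 0.1985)
q⊗(0,ω) = (0.6500000, 0.5778177, 0.7328428, -0.3414214)
q' = normalize(q + ½dt·q⊗(0,ω)) = (-0.6906, 0.5142, 0.0183, -0.5083)

ω' = (-1.1556, -0.4227, 0.1985)
q' = (-0.6906, 0.5142, 0.0183, -0.5083)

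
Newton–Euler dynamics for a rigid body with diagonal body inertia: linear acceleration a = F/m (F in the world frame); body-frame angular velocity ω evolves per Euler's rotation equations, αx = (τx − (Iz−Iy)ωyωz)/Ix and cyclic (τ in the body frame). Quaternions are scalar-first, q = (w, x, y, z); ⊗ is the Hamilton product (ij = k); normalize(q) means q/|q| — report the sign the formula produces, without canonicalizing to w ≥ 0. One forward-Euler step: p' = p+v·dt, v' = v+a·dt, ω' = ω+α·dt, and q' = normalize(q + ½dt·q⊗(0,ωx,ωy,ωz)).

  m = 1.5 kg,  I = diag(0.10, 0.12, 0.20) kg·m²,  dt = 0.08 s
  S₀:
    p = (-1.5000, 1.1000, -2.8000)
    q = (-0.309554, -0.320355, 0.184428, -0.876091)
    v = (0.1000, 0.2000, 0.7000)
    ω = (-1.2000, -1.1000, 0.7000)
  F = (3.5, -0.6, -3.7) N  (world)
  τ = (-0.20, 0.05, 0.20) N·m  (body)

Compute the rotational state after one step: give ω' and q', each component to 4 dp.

ω' = (-1.3107, -1.1227, 0.7694)
q' = (-0.2916, -0.3380, 0.2484, -0.8597)

(τ − ω×Iω)/I = (-1.3840, -0.2833, 0.8680)
ω + α·dt = (-1.3107, -1.1227, 0.7694)
2q̇ = q⊗(0,ω) = (0.4317085, -0.4631357, 1.6160671, 0.3570163)
updated quaternion q' = (-0.2916, -0.3380, 0.2484, -0.8597)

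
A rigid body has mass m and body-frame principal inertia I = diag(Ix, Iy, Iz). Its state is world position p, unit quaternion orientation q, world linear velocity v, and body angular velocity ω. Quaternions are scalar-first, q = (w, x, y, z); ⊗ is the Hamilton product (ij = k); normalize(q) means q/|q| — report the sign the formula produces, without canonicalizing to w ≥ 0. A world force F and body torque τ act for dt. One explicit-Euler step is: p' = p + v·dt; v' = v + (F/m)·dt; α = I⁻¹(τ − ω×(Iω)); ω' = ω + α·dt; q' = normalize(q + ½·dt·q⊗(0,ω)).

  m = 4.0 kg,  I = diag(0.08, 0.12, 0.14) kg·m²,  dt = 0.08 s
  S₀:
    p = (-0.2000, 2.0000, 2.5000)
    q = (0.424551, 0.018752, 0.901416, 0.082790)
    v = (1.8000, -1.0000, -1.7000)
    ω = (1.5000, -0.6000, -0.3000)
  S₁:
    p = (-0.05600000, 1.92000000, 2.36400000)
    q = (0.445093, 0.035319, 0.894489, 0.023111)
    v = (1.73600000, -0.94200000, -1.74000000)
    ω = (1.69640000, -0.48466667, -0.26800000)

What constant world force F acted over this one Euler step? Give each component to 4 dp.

Δv = v₁−v₀ = (-0.06400000, 0.05800000, -0.04000000)
F = m·Δv/dt = (-3.2000, 2.9000, -2.0000)

F = (-3.2000, 2.9000, -2.0000)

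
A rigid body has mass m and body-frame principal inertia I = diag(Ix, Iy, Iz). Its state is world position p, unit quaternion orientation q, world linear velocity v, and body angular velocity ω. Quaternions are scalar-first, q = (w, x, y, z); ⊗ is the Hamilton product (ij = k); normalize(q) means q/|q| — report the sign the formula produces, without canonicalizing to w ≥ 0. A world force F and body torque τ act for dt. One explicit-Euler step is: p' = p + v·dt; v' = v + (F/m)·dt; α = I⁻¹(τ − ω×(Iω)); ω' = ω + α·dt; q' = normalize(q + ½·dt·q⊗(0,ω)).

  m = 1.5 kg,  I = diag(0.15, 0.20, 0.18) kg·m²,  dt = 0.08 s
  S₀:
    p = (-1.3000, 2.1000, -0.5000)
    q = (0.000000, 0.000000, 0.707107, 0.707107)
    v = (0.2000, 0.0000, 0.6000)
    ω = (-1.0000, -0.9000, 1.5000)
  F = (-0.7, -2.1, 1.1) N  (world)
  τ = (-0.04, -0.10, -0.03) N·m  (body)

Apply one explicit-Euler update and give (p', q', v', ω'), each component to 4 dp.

new position p' = (-1.2840, 2.1000, -0.4520)
v' = v + a·dt = (0.1627, -0.1120, 0.6587)
ω×(Iω) gyroscopic = (0.0270, 0.0450, 0.0450)
α = I⁻¹(τ − ω×Iω) = (-0.4467, -0.7250, -0.4167)
ω' = ω + α·dt = (-1.0357, -0.9580, 1.4667)
Hamilton product q⊗(0,ω) = (-0.4242642, 1.6970568, -0.7071070, 0.7071070)
q + ½dt·q⊗(0,ω), renormalized = (-0.0169, 0.0677, 0.6766, 0.7330)

p' = (-1.2840, 2.1000, -0.4520)
q' = (-0.0169, 0.0677, 0.6766, 0.7330)
v' = (0.1627, -0.1120, 0.6587)
ω' = (-1.0357, -0.9580, 1.4667)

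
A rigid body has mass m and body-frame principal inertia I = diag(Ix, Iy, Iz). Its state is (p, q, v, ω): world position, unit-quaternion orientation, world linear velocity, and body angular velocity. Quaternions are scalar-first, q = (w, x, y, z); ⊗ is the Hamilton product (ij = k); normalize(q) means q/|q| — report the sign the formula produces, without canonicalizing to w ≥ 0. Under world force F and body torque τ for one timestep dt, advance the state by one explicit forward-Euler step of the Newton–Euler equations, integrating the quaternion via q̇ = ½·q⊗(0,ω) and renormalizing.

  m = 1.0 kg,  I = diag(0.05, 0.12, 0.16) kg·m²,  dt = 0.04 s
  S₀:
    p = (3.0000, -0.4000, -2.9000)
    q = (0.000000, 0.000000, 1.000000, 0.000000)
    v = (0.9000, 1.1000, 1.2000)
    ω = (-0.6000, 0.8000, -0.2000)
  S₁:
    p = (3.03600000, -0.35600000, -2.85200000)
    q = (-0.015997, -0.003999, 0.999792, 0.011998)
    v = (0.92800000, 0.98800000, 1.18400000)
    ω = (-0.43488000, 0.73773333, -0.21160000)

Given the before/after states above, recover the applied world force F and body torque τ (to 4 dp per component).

F = (0.7000, -2.8000, -0.4000)
τ = (0.2000, -0.2000, -0.0800)

v₁ − v₀ = (0.02800000, -0.11200000, -0.01600000)
F = m·Δv/dt = (0.7000, -2.8000, -0.4000)
Δω = ω₁−ω₀ = (0.16512000, -0.06226667, -0.01160000)
ω₀×(Iω₀) = (-0.0064, -0.0132, -0.0336)
τ = I·(Δω/dt) + ω₀×(Iω₀) = (0.2000, -0.2000, -0.0800)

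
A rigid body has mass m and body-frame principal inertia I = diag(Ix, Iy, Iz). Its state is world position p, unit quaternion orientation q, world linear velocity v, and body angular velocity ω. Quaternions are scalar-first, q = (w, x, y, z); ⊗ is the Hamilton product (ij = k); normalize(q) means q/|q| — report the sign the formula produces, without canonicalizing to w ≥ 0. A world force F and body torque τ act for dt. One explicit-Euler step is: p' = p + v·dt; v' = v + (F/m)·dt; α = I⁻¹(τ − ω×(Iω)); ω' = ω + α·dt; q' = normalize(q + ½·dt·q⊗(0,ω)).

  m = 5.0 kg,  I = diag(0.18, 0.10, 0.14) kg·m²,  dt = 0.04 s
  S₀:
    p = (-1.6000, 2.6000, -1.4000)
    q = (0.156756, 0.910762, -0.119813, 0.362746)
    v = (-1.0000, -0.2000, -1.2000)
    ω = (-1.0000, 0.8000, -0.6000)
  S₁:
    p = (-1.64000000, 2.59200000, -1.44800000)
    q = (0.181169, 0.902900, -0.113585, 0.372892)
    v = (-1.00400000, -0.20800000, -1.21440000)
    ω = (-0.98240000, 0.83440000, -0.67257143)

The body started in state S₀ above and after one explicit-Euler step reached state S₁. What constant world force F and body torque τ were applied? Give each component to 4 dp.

F = (-0.5000, -1.0000, -1.8000)
τ = (0.0600, 0.1100, -0.1900)

Δω = ω₁−ω₀ = (0.01760000, 0.03440000, -0.07257143)
applied torque τ = (0.0600, 0.1100, -0.1900)
velocity change Δv = (-0.00400000, -0.00800000, -0.01440000)
applied force F = (-0.5000, -1.0000, -1.8000)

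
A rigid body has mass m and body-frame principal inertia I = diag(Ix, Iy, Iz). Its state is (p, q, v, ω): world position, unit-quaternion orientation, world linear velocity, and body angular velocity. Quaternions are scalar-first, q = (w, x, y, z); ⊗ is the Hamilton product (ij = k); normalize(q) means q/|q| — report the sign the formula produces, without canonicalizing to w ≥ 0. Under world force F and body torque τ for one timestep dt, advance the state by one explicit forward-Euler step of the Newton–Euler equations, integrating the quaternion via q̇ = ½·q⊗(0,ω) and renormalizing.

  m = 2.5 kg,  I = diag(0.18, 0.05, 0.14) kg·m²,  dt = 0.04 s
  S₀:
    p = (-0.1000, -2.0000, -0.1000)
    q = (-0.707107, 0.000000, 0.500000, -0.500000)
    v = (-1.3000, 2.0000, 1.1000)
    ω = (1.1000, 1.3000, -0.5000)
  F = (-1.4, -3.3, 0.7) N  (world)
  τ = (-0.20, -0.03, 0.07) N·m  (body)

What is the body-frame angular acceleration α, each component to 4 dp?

gyro term ω×Iω = (-0.0585, -0.0220, -0.1859)
angular accel α = (-0.7861, -0.1600, 1.8279)

α = (-0.7861, -0.1600, 1.8279)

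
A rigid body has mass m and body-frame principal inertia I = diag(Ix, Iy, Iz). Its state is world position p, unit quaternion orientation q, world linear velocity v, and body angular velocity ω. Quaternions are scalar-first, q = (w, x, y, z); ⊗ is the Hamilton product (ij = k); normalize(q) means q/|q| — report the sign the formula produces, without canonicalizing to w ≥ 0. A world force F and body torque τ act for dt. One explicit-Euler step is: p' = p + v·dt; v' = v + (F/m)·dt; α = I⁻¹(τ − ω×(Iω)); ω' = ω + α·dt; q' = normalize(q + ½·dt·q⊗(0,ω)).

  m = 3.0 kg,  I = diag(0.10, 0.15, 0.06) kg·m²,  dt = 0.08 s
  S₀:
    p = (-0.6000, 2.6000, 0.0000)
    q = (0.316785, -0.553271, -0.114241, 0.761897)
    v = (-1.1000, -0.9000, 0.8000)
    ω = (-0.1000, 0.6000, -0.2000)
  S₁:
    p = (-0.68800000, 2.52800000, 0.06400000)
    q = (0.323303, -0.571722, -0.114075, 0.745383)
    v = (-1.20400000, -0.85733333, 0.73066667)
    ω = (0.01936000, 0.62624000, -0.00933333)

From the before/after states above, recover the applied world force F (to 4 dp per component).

F = (-3.9000, 1.6000, -2.6000)

velocity change Δv = (-0.10400000, 0.04266667, -0.06933333)
applied force F = (-3.9000, 1.6000, -2.6000)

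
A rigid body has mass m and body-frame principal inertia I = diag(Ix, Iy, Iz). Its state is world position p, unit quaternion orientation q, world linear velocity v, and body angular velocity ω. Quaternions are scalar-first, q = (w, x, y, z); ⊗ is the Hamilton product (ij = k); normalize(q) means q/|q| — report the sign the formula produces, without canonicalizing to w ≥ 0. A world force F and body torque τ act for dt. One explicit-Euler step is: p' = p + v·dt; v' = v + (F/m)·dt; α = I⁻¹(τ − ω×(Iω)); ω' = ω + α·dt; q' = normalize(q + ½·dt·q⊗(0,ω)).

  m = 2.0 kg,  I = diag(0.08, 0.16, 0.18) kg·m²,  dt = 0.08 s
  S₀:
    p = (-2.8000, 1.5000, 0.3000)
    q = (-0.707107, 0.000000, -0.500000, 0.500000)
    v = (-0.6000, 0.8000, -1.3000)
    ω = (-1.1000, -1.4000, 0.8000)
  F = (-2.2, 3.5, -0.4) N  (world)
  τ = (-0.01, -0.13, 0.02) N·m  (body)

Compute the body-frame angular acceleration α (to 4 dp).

α = (0.1550, -1.3625, -0.5733)

ω×(Iω) gyroscopic = (-0.0224, 0.0880, 0.1232)
α = I⁻¹(τ − ω×Iω) = (0.1550, -1.3625, -0.5733)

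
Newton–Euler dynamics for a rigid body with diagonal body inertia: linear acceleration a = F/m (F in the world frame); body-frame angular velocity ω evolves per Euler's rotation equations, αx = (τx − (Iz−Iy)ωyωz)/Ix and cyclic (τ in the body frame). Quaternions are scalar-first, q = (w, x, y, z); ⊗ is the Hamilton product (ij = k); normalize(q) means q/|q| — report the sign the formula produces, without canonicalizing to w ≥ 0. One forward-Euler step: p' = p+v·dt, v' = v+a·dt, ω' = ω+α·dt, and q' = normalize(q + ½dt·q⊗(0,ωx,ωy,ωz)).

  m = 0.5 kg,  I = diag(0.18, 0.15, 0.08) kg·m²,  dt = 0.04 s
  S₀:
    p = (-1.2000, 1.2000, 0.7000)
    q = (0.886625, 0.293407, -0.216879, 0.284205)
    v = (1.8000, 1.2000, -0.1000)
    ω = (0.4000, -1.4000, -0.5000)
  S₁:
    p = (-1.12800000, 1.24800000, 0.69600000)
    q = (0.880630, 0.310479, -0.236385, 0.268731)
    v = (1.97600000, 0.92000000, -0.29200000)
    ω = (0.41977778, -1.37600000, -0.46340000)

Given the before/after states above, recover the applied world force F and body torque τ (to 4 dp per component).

F = (2.2000, -3.5000, -2.4000)
τ = (0.0400, 0.0700, 0.0900)

Δv = v₁−v₀ = (0.17600000, -0.28000000, -0.19200000)
applied force F = (2.2000, -3.5000, -2.4000)
ω₁ − ω₀ = (0.01977778, 0.02400000, 0.03660000)
ω₀×(Iω₀) = (-0.0490, -0.0200, 0.0168)
applied torque τ = (0.0400, 0.0700, 0.0900)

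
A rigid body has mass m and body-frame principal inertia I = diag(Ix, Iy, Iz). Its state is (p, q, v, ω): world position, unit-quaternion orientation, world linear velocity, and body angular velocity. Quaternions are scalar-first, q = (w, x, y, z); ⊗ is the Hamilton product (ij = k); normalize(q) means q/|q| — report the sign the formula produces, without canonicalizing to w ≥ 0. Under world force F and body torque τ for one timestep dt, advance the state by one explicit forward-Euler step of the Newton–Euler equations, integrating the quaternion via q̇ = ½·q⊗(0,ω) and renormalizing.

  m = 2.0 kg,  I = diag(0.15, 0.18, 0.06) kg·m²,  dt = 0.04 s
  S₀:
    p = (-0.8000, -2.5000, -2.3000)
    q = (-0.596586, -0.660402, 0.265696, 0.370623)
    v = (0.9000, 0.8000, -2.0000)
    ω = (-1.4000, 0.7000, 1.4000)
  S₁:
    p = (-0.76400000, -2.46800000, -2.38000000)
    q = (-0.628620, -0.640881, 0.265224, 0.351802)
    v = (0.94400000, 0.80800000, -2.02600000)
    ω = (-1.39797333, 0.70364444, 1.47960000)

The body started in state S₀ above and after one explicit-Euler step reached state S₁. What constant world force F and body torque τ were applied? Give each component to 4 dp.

F = (2.2000, 0.4000, -1.3000)
τ = (-0.1100, -0.1600, 0.0900)

velocity change Δv = (0.04400000, 0.00800000, -0.02600000)
F = m·Δv/dt = (2.2000, 0.4000, -1.3000)
Δω = ω₁−ω₀ = (0.00202667, 0.00364444, 0.07960000)
ω₀×(Iω₀) = (-0.1176, -0.1764, -0.0294)
I·α + gyro = (-0.1100, -0.1600, 0.0900)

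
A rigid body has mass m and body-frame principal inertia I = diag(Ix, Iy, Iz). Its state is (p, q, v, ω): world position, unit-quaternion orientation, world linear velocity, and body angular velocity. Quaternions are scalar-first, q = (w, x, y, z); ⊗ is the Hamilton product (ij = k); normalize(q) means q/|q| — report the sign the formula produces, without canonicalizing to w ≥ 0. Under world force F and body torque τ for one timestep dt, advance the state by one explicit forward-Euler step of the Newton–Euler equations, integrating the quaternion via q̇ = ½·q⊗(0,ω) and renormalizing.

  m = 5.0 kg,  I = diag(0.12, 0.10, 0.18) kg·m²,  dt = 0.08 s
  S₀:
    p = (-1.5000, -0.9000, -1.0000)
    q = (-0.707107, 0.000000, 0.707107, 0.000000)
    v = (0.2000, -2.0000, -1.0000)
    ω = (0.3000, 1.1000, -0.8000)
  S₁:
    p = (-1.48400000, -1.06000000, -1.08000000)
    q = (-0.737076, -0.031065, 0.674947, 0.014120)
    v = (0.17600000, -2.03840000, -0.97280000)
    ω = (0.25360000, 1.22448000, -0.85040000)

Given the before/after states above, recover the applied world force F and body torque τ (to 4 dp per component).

Δv = v₁−v₀ = (-0.02400000, -0.03840000, 0.02720000)
F = m·Δv/dt = (-1.5000, -2.4000, 1.7000)
Δω = ω₁−ω₀ = (-0.04640000, 0.12448000, -0.05040000)
precession coupling = (-0.0704, 0.0144, -0.0066)
τ = I·(Δω/dt) + ω₀×(Iω₀) = (-0.1400, 0.1700, -0.1200)

F = (-1.5000, -2.4000, 1.7000)
τ = (-0.1400, 0.1700, -0.1200)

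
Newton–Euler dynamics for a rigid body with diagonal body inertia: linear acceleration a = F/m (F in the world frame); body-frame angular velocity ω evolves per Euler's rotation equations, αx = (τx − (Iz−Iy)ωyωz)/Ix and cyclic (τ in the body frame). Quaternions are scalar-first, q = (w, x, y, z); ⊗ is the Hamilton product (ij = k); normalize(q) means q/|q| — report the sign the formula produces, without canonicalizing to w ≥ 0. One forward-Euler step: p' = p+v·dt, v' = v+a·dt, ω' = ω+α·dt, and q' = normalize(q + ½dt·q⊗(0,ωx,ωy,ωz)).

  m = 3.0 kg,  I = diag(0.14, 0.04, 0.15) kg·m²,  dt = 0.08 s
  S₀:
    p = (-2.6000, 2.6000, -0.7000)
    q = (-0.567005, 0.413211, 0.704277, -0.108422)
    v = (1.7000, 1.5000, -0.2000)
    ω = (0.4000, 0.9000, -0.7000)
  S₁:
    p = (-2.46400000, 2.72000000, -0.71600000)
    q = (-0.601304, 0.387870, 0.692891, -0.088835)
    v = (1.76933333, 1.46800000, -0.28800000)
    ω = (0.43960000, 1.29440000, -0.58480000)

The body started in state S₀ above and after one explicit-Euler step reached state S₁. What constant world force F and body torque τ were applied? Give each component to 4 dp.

F = (2.6000, -1.2000, -3.3000)
τ = (0.0000, 0.2000, 0.1800)

velocity change Δv = (0.06933333, -0.03200000, -0.08800000)
applied force F = (2.6000, -1.2000, -3.3000)
rate change Δω = (0.03960000, 0.39440000, 0.11520000)
precession coupling = (-0.0693, 0.0028, -0.0360)
τ = I·(Δω/dt) + ω₀×(Iω₀) = (0.0000, 0.2000, 0.1800)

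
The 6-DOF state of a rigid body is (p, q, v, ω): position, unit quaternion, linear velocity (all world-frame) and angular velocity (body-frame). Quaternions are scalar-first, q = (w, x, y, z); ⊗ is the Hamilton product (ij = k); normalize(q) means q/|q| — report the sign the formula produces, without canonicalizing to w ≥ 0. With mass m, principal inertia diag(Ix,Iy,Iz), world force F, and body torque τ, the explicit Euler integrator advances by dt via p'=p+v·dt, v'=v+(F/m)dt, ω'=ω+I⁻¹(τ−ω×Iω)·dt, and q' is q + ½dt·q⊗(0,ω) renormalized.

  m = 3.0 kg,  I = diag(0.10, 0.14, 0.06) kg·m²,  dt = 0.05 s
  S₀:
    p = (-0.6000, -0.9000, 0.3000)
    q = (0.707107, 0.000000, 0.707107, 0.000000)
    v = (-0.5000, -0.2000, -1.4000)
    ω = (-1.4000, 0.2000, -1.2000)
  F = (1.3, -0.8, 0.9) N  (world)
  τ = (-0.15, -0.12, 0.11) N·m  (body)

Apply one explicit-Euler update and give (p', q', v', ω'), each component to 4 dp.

p' = (-0.6250, -0.9100, 0.2300)
q' = (0.7028, -0.0459, 0.7099, 0.0035)
v' = (-0.4783, -0.2133, -1.3850)
ω' = (-1.4846, 0.1331, -1.0990)

ω×(Iω) gyroscopic = (0.0192, 0.0672, -0.0112)
α = I⁻¹(τ − ω×Iω) = (-1.6920, -1.3371, 2.0200)
new body rate ω' = (-1.4846, 0.1331, -1.0990)
Hamilton product q⊗(0,ω) = (-0.1414214, -1.8384782, 0.1414214, 0.1414214)
updated quaternion q' = (0.7028, -0.0459, 0.7099, 0.0035)
new position p' = (-0.6250, -0.9100, 0.2300)
v + (F/m)dt = (-0.4783, -0.2133, -1.3850)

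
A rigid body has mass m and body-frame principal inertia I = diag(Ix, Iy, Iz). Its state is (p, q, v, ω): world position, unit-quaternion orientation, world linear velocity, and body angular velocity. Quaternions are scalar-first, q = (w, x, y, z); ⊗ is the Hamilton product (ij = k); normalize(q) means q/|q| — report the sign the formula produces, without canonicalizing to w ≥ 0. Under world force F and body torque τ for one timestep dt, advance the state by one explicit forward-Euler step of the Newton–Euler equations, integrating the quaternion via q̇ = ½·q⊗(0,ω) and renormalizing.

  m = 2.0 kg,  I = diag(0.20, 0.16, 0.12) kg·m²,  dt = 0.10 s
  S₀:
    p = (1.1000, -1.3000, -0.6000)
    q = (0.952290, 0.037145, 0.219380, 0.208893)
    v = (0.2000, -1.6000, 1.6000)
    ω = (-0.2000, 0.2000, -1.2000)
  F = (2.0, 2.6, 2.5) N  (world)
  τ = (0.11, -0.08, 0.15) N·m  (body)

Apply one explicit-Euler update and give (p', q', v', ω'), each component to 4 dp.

a = (1.0000, 1.3000, 1.2500)
p + v·dt = (1.1200, -1.4600, -0.4400)
new velocity v' = (0.3000, -1.4700, 1.7250)
ω×(Iω) gyroscopic = (0.0096, 0.0192, 0.0016)
α = I⁻¹(τ − ω×Iω) = (0.5020, -0.6200, 1.2367)
ω' = ω + α·dt = (-0.1498, 0.1380, -1.0763)
q⊗(0,ω) = (0.2142246, -0.4954926, 0.1932534, -1.0914430)
q + ½dt·q⊗(0,ω), renormalized = (0.9612, 0.0123, 0.2286, 0.1540)

p' = (1.1200, -1.4600, -0.4400)
q' = (0.9612, 0.0123, 0.2286, 0.1540)
v' = (0.3000, -1.4700, 1.7250)
ω' = (-0.1498, 0.1380, -1.0763)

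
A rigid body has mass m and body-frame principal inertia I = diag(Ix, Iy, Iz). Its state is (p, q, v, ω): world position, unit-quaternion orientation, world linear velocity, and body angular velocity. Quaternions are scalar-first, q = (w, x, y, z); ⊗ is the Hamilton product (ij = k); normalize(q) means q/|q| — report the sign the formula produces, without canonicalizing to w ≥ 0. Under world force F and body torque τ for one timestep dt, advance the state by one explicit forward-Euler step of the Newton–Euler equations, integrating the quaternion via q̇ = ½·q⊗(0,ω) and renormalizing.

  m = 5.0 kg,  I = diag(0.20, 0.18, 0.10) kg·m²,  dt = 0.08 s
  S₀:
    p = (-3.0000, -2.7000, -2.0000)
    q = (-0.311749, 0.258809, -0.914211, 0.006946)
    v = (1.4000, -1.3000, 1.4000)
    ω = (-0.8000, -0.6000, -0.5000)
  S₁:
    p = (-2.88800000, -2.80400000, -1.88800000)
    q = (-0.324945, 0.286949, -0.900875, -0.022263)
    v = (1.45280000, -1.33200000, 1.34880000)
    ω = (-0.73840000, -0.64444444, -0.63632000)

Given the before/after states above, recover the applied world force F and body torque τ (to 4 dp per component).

F = (3.3000, -2.0000, -3.2000)
τ = (0.1300, -0.0600, -0.1800)

Δv = v₁−v₀ = (0.05280000, -0.03200000, -0.05120000)
applied force F = (3.3000, -2.0000, -3.2000)
ω₁ − ω₀ = (0.06160000, -0.04444444, -0.13632000)
τ = I·(Δω/dt) + ω₀×(Iω₀) = (0.1300, -0.0600, -0.1800)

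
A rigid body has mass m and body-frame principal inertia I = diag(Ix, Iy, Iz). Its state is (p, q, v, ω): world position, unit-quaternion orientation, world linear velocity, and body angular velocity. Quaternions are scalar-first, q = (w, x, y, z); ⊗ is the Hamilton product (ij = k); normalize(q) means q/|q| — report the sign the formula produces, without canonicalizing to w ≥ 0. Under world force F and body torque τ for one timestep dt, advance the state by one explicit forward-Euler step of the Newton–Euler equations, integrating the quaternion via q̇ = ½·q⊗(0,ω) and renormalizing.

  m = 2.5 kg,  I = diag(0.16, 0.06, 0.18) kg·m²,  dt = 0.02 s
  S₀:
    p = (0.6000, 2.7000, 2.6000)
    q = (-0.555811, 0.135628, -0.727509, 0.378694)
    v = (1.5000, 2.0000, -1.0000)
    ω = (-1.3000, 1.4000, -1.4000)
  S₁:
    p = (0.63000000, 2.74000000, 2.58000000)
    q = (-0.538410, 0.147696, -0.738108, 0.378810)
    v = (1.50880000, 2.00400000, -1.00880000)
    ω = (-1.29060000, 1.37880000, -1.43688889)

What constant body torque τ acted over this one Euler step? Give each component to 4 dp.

ω₁ − ω₀ = (0.00940000, -0.02120000, -0.03688889)
ω₀×(Iω₀) = (-0.2352, -0.0364, 0.1820)
I·α + gyro = (-0.1600, -0.1000, -0.1500)

τ = (-0.1600, -0.1000, -0.1500)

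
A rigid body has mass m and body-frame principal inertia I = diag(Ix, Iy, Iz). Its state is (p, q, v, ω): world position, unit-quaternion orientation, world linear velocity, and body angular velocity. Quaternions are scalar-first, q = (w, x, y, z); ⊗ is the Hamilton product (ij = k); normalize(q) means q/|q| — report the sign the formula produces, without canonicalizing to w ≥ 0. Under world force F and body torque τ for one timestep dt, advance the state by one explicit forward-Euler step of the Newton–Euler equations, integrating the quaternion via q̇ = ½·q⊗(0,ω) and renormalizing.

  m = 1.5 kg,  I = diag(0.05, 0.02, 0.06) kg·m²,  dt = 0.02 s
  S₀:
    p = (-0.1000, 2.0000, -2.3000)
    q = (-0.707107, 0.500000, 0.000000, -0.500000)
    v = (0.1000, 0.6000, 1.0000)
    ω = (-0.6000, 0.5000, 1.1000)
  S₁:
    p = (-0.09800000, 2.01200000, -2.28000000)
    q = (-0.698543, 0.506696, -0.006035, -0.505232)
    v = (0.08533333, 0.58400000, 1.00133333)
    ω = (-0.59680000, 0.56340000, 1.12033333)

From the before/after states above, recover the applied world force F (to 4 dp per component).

F = (-1.1000, -1.2000, 0.1000)

velocity change Δv = (-0.01466667, -0.01600000, 0.00133333)
applied force F = (-1.1000, -1.2000, 0.1000)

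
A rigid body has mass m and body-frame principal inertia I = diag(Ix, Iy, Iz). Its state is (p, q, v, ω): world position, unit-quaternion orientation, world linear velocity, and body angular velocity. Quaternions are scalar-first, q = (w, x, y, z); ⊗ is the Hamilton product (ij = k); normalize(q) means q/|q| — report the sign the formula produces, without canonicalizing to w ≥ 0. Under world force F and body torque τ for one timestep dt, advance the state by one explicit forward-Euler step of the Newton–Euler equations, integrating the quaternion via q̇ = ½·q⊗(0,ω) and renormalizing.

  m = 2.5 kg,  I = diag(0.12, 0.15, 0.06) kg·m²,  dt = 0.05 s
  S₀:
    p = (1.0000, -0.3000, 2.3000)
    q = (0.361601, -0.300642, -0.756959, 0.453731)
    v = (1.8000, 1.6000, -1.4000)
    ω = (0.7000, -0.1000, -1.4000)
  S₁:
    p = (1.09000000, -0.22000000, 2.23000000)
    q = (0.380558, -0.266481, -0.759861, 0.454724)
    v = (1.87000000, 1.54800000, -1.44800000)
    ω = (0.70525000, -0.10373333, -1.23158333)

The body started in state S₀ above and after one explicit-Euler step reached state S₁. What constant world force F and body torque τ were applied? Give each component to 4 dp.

Δω = ω₁−ω₀ = (0.00525000, -0.00373333, 0.16841667)
precession coupling = (-0.0126, -0.0588, -0.0021)
τ = I·(Δω/dt) + ω₀×(Iω₀) = (0.0000, -0.0700, 0.2000)
Δv = v₁−v₀ = (0.07000000, -0.05200000, -0.04800000)
applied force F = (3.5000, -2.6000, -2.4000)

F = (3.5000, -2.6000, -2.4000)
τ = (0.0000, -0.0700, 0.2000)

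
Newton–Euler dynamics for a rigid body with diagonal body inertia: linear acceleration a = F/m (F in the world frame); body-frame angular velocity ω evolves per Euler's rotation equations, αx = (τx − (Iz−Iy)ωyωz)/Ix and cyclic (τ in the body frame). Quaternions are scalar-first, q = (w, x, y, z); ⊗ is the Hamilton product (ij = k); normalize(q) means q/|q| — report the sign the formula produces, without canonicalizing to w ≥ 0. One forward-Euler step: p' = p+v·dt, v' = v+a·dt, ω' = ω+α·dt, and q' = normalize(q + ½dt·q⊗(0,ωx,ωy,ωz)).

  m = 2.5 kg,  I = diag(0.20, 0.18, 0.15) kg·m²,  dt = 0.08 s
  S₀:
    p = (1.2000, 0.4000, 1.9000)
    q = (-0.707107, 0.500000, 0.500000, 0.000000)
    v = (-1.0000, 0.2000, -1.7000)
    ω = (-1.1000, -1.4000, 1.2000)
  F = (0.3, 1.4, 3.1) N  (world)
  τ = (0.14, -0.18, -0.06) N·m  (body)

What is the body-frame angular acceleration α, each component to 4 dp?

gyro term ω×Iω = (0.0504, -0.0660, -0.0308)
(τ − ω×Iω)/I = (0.4480, -0.6333, -0.1947)

α = (0.4480, -0.6333, -0.1947)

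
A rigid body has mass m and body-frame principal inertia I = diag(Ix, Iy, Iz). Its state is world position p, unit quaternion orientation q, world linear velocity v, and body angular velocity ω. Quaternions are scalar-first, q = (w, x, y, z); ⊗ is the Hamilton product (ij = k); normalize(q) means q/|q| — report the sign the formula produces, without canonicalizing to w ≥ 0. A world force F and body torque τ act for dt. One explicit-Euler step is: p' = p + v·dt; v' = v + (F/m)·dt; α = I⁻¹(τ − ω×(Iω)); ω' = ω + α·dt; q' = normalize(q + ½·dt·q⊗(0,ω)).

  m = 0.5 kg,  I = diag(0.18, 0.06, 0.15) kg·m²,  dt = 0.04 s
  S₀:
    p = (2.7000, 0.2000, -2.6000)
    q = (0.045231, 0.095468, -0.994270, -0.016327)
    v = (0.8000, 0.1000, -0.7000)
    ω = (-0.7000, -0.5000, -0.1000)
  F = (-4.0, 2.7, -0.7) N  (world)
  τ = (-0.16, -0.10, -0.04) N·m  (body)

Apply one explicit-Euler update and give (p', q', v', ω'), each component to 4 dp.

ω×(Iω) gyroscopic = (0.0045, 0.0021, -0.0420)
α = I⁻¹(τ − ω×Iω) = (-0.9139, -1.7017, 0.0133)
ω' = ω + α·dt = (-0.7366, -0.5681, -0.0995)
q⊗(0,ω) = (-0.4319401, 0.0596018, -0.0016398, -0.7482461)
q' = normalize(q + ½dt·q⊗(0,ω)) = (0.0366, 0.0966, -0.9942, -0.0313)
a = F/m = (-8.0000, 5.4000, -1.4000)
new position p' = (2.7320, 0.2040, -2.6280)
v + (F/m)dt = (0.4800, 0.3160, -0.7560)

p' = (2.7320, 0.2040, -2.6280)
q' = (0.0366, 0.0966, -0.9942, -0.0313)
v' = (0.4800, 0.3160, -0.7560)
ω' = (-0.7366, -0.5681, -0.0995)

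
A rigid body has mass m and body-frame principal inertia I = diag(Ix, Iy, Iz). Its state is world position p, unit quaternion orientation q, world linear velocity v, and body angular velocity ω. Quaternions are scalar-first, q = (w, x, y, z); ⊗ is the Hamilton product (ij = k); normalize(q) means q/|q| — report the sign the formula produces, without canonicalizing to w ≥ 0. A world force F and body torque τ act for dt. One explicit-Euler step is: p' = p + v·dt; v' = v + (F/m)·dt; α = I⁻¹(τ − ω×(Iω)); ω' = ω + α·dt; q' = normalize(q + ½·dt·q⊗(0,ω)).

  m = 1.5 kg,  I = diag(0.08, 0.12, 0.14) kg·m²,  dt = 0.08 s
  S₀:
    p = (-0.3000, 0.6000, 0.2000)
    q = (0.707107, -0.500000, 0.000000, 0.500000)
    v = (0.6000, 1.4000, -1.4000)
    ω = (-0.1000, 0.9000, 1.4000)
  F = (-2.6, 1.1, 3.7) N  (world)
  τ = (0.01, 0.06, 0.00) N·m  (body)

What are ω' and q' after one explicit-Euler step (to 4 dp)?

(τ − ω×Iω)/I = (-0.1900, 0.4300, 0.0257)
ω + α·dt = (-0.1152, 0.9344, 1.4021)
q⊗(0,ω) = (-0.7500000, -0.5207107, 1.2863963, 0.5399498)
q' = normalize(q + ½dt·q⊗(0,ω)) = (0.6756, -0.5197, 0.0513, 0.5204)

ω' = (-0.1152, 0.9344, 1.4021)
q' = (0.6756, -0.5197, 0.0513, 0.5204)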